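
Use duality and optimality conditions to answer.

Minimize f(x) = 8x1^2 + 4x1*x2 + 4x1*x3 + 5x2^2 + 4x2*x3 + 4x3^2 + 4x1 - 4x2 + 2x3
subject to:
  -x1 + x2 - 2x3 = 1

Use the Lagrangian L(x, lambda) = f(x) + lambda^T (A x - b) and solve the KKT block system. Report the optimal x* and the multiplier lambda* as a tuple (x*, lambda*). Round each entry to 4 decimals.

Form the Lagrangian:
  L(x, lambda) = (1/2) x^T Q x + c^T x + lambda^T (A x - b)
Stationarity (grad_x L = 0): Q x + c + A^T lambda = 0.
Primal feasibility: A x = b.

This gives the KKT block system:
  [ Q   A^T ] [ x     ]   [-c ]
  [ A    0  ] [ lambda ] = [ b ]

Solving the linear system:
  x*      = (-0.2818, 0.4727, -0.1227)
  lambda* = (0.8909)
  f(x*)   = -2.0773

x* = (-0.2818, 0.4727, -0.1227), lambda* = (0.8909)


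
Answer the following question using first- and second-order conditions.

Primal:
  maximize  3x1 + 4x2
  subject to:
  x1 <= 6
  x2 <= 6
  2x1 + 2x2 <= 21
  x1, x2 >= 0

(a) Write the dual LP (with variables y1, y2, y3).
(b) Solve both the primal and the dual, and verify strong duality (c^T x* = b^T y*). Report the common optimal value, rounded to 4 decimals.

The standard primal-dual pair for 'max c^T x s.t. A x <= b, x >= 0' is:
  Dual:  min b^T y  s.t.  A^T y >= c,  y >= 0.

So the dual LP is:
  minimize  6y1 + 6y2 + 21y3
  subject to:
    y1 + 2y3 >= 3
    y2 + 2y3 >= 4
    y1, y2, y3 >= 0

Solving the primal: x* = (4.5, 6).
  primal value c^T x* = 37.5.
Solving the dual: y* = (0, 1, 1.5).
  dual value b^T y* = 37.5.
Strong duality: c^T x* = b^T y*. Confirmed.

37.5


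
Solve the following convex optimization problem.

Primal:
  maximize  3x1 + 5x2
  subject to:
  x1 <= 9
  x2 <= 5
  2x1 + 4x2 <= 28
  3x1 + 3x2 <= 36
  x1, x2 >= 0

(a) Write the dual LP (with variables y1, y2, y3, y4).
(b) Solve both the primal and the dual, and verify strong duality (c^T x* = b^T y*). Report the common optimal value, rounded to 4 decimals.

The standard primal-dual pair for 'max c^T x s.t. A x <= b, x >= 0' is:
  Dual:  min b^T y  s.t.  A^T y >= c,  y >= 0.

So the dual LP is:
  minimize  9y1 + 5y2 + 28y3 + 36y4
  subject to:
    y1 + 2y3 + 3y4 >= 3
    y2 + 4y3 + 3y4 >= 5
    y1, y2, y3, y4 >= 0

Solving the primal: x* = (9, 2.5).
  primal value c^T x* = 39.5.
Solving the dual: y* = (0.5, 0, 1.25, 0).
  dual value b^T y* = 39.5.
Strong duality: c^T x* = b^T y*. Confirmed.

39.5


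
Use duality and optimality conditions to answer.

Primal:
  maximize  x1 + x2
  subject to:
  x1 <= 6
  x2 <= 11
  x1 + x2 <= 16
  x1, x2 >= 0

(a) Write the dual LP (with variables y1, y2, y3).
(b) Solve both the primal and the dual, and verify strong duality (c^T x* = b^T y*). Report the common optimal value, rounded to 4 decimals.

The standard primal-dual pair for 'max c^T x s.t. A x <= b, x >= 0' is:
  Dual:  min b^T y  s.t.  A^T y >= c,  y >= 0.

So the dual LP is:
  minimize  6y1 + 11y2 + 16y3
  subject to:
    y1 + y3 >= 1
    y2 + y3 >= 1
    y1, y2, y3 >= 0

Solving the primal: x* = (5, 11).
  primal value c^T x* = 16.
Solving the dual: y* = (0, 0, 1).
  dual value b^T y* = 16.
Strong duality: c^T x* = b^T y*. Confirmed.

16


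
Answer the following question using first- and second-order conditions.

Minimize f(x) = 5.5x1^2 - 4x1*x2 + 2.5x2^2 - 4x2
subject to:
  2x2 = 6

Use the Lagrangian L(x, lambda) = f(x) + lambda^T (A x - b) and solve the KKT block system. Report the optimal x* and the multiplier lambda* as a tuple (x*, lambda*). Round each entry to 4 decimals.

Form the Lagrangian:
  L(x, lambda) = (1/2) x^T Q x + c^T x + lambda^T (A x - b)
Stationarity (grad_x L = 0): Q x + c + A^T lambda = 0.
Primal feasibility: A x = b.

This gives the KKT block system:
  [ Q   A^T ] [ x     ]   [-c ]
  [ A    0  ] [ lambda ] = [ b ]

Solving the linear system:
  x*      = (1.0909, 3)
  lambda* = (-3.3182)
  f(x*)   = 3.9545

x* = (1.0909, 3), lambda* = (-3.3182)


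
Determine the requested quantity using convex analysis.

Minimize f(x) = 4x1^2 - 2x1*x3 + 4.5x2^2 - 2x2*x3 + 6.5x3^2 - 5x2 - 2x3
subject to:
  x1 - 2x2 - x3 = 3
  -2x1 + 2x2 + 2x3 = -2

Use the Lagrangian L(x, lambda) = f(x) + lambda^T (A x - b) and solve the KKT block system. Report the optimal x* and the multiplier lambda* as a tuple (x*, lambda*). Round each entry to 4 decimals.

Form the Lagrangian:
  L(x, lambda) = (1/2) x^T Q x + c^T x + lambda^T (A x - b)
Stationarity (grad_x L = 0): Q x + c + A^T lambda = 0.
Primal feasibility: A x = b.

This gives the KKT block system:
  [ Q   A^T ] [ x     ]   [-c ]
  [ A    0  ] [ lambda ] = [ b ]

Solving the linear system:
  x*      = (-0.7647, -2, 0.2353)
  lambda* = (-30.0588, -18.3235)
  f(x*)   = 31.5294

x* = (-0.7647, -2, 0.2353), lambda* = (-30.0588, -18.3235)


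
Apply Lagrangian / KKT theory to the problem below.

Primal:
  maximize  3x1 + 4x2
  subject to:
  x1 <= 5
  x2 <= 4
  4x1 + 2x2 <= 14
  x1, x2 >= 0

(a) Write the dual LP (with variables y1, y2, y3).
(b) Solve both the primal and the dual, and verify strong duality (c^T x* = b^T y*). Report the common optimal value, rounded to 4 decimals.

The standard primal-dual pair for 'max c^T x s.t. A x <= b, x >= 0' is:
  Dual:  min b^T y  s.t.  A^T y >= c,  y >= 0.

So the dual LP is:
  minimize  5y1 + 4y2 + 14y3
  subject to:
    y1 + 4y3 >= 3
    y2 + 2y3 >= 4
    y1, y2, y3 >= 0

Solving the primal: x* = (1.5, 4).
  primal value c^T x* = 20.5.
Solving the dual: y* = (0, 2.5, 0.75).
  dual value b^T y* = 20.5.
Strong duality: c^T x* = b^T y*. Confirmed.

20.5


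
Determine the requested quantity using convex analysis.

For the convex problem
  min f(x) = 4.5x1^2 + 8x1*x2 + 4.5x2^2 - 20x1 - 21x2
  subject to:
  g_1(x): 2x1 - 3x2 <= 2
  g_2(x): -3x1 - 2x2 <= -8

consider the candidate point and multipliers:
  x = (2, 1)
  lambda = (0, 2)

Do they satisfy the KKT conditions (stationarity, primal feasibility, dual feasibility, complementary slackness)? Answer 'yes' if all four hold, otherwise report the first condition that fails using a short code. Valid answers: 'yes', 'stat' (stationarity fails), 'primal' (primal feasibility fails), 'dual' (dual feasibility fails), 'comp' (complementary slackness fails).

Gradient of f: grad f(x) = Q x + c = (6, 4)
Constraint values g_i(x) = a_i^T x - b_i:
  g_1((2, 1)) = -1
  g_2((2, 1)) = 0
Stationarity residual: grad f(x) + sum_i lambda_i a_i = (0, 0)
  -> stationarity OK
Primal feasibility (all g_i <= 0): OK
Dual feasibility (all lambda_i >= 0): OK
Complementary slackness (lambda_i * g_i(x) = 0 for all i): OK

Verdict: yes, KKT holds.

yes


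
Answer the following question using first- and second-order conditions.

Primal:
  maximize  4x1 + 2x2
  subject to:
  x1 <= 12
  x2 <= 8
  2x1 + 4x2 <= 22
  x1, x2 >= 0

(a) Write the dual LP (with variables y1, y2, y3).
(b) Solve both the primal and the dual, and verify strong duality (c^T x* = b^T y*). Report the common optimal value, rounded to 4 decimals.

The standard primal-dual pair for 'max c^T x s.t. A x <= b, x >= 0' is:
  Dual:  min b^T y  s.t.  A^T y >= c,  y >= 0.

So the dual LP is:
  minimize  12y1 + 8y2 + 22y3
  subject to:
    y1 + 2y3 >= 4
    y2 + 4y3 >= 2
    y1, y2, y3 >= 0

Solving the primal: x* = (11, 0).
  primal value c^T x* = 44.
Solving the dual: y* = (0, 0, 2).
  dual value b^T y* = 44.
Strong duality: c^T x* = b^T y*. Confirmed.

44


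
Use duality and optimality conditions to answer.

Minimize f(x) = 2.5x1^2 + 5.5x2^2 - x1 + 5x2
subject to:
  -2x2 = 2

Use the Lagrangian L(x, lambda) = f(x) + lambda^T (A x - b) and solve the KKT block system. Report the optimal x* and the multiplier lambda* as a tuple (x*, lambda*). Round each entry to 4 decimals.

Form the Lagrangian:
  L(x, lambda) = (1/2) x^T Q x + c^T x + lambda^T (A x - b)
Stationarity (grad_x L = 0): Q x + c + A^T lambda = 0.
Primal feasibility: A x = b.

This gives the KKT block system:
  [ Q   A^T ] [ x     ]   [-c ]
  [ A    0  ] [ lambda ] = [ b ]

Solving the linear system:
  x*      = (0.2, -1)
  lambda* = (-3)
  f(x*)   = 0.4

x* = (0.2, -1), lambda* = (-3)


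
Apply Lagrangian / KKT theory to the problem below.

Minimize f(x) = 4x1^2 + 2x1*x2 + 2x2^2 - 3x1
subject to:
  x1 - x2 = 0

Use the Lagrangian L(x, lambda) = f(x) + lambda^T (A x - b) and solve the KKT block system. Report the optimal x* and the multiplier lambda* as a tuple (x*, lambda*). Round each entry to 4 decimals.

Form the Lagrangian:
  L(x, lambda) = (1/2) x^T Q x + c^T x + lambda^T (A x - b)
Stationarity (grad_x L = 0): Q x + c + A^T lambda = 0.
Primal feasibility: A x = b.

This gives the KKT block system:
  [ Q   A^T ] [ x     ]   [-c ]
  [ A    0  ] [ lambda ] = [ b ]

Solving the linear system:
  x*      = (0.1875, 0.1875)
  lambda* = (1.125)
  f(x*)   = -0.2812

x* = (0.1875, 0.1875), lambda* = (1.125)


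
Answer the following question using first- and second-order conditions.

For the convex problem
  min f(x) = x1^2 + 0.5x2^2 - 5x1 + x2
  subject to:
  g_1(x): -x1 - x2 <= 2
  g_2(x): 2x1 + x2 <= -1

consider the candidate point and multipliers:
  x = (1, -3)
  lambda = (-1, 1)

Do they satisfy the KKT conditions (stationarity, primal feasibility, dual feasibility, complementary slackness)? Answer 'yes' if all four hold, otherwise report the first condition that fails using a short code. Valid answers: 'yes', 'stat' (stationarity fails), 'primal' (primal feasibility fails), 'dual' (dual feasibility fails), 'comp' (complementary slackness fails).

Gradient of f: grad f(x) = Q x + c = (-3, -2)
Constraint values g_i(x) = a_i^T x - b_i:
  g_1((1, -3)) = 0
  g_2((1, -3)) = 0
Stationarity residual: grad f(x) + sum_i lambda_i a_i = (0, 0)
  -> stationarity OK
Primal feasibility (all g_i <= 0): OK
Dual feasibility (all lambda_i >= 0): FAILS
Complementary slackness (lambda_i * g_i(x) = 0 for all i): OK

Verdict: the first failing condition is dual_feasibility -> dual.

dual


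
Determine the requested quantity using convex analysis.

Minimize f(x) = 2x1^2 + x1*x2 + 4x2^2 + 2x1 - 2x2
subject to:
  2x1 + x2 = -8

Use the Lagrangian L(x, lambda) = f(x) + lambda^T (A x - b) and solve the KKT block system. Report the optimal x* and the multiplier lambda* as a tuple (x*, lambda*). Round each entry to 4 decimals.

Form the Lagrangian:
  L(x, lambda) = (1/2) x^T Q x + c^T x + lambda^T (A x - b)
Stationarity (grad_x L = 0): Q x + c + A^T lambda = 0.
Primal feasibility: A x = b.

This gives the KKT block system:
  [ Q   A^T ] [ x     ]   [-c ]
  [ A    0  ] [ lambda ] = [ b ]

Solving the linear system:
  x*      = (-3.9375, -0.125)
  lambda* = (6.9375)
  f(x*)   = 23.9375

x* = (-3.9375, -0.125), lambda* = (6.9375)


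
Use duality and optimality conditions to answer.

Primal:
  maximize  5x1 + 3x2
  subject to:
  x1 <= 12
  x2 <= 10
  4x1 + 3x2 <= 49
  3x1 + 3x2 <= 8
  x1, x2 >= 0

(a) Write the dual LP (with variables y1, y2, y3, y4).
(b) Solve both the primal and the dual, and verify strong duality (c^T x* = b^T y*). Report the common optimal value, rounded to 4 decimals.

The standard primal-dual pair for 'max c^T x s.t. A x <= b, x >= 0' is:
  Dual:  min b^T y  s.t.  A^T y >= c,  y >= 0.

So the dual LP is:
  minimize  12y1 + 10y2 + 49y3 + 8y4
  subject to:
    y1 + 4y3 + 3y4 >= 5
    y2 + 3y3 + 3y4 >= 3
    y1, y2, y3, y4 >= 0

Solving the primal: x* = (2.6667, 0).
  primal value c^T x* = 13.3333.
Solving the dual: y* = (0, 0, 0, 1.6667).
  dual value b^T y* = 13.3333.
Strong duality: c^T x* = b^T y*. Confirmed.

13.3333


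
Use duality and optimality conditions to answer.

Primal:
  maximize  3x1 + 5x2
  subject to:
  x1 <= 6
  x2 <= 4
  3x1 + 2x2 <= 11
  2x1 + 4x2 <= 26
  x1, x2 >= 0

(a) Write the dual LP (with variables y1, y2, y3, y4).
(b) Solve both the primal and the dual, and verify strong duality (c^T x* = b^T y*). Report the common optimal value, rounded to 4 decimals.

The standard primal-dual pair for 'max c^T x s.t. A x <= b, x >= 0' is:
  Dual:  min b^T y  s.t.  A^T y >= c,  y >= 0.

So the dual LP is:
  minimize  6y1 + 4y2 + 11y3 + 26y4
  subject to:
    y1 + 3y3 + 2y4 >= 3
    y2 + 2y3 + 4y4 >= 5
    y1, y2, y3, y4 >= 0

Solving the primal: x* = (1, 4).
  primal value c^T x* = 23.
Solving the dual: y* = (0, 3, 1, 0).
  dual value b^T y* = 23.
Strong duality: c^T x* = b^T y*. Confirmed.

23


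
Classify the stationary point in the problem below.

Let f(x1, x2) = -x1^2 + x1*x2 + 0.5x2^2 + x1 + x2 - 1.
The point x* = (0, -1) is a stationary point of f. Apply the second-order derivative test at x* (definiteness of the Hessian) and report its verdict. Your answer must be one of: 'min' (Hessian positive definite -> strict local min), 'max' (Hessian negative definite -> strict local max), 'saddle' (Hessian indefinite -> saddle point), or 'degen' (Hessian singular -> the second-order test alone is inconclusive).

Compute the Hessian H = grad^2 f:
  H = [[-2, 1], [1, 1]]
Verify stationarity: grad f(x*) = H x* + g = (0, 0).
Eigenvalues of H: -2.3028, 1.3028.
Eigenvalues have mixed signs, so H is indefinite -> x* is a saddle point.

saddle


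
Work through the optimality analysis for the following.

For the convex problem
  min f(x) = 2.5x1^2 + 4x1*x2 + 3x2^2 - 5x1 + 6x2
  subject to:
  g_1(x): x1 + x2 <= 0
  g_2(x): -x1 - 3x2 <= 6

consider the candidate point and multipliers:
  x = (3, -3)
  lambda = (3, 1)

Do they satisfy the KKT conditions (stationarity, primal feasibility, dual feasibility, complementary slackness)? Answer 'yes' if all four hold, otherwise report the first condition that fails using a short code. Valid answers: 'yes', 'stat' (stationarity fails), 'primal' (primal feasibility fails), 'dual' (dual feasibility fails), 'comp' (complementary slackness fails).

Gradient of f: grad f(x) = Q x + c = (-2, 0)
Constraint values g_i(x) = a_i^T x - b_i:
  g_1((3, -3)) = 0
  g_2((3, -3)) = 0
Stationarity residual: grad f(x) + sum_i lambda_i a_i = (0, 0)
  -> stationarity OK
Primal feasibility (all g_i <= 0): OK
Dual feasibility (all lambda_i >= 0): OK
Complementary slackness (lambda_i * g_i(x) = 0 for all i): OK

Verdict: yes, KKT holds.

yes


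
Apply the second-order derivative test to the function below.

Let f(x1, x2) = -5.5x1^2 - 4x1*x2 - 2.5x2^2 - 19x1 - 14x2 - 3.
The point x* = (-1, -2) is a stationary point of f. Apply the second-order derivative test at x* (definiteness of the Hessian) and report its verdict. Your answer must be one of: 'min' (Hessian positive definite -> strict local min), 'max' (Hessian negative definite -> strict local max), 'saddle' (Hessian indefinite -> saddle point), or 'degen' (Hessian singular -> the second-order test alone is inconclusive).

Compute the Hessian H = grad^2 f:
  H = [[-11, -4], [-4, -5]]
Verify stationarity: grad f(x*) = H x* + g = (0, 0).
Eigenvalues of H: -13, -3.
Both eigenvalues < 0, so H is negative definite -> x* is a strict local max.

max


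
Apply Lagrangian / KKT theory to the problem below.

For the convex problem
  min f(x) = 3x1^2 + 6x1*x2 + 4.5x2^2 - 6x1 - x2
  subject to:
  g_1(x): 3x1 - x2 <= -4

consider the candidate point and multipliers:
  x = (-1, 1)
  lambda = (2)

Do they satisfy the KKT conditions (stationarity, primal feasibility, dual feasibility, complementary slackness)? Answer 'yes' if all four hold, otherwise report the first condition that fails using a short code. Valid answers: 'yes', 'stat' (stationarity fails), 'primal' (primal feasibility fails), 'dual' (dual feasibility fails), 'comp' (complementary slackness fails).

Gradient of f: grad f(x) = Q x + c = (-6, 2)
Constraint values g_i(x) = a_i^T x - b_i:
  g_1((-1, 1)) = 0
Stationarity residual: grad f(x) + sum_i lambda_i a_i = (0, 0)
  -> stationarity OK
Primal feasibility (all g_i <= 0): OK
Dual feasibility (all lambda_i >= 0): OK
Complementary slackness (lambda_i * g_i(x) = 0 for all i): OK

Verdict: yes, KKT holds.

yes


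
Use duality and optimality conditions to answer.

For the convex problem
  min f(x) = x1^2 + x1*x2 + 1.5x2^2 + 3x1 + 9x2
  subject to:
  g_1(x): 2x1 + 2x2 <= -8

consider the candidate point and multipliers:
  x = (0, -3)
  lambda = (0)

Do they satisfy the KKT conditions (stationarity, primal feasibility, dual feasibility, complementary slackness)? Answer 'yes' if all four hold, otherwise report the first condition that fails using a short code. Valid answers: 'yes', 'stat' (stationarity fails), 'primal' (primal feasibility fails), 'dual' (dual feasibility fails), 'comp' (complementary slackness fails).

Gradient of f: grad f(x) = Q x + c = (0, 0)
Constraint values g_i(x) = a_i^T x - b_i:
  g_1((0, -3)) = 2
Stationarity residual: grad f(x) + sum_i lambda_i a_i = (0, 0)
  -> stationarity OK
Primal feasibility (all g_i <= 0): FAILS
Dual feasibility (all lambda_i >= 0): OK
Complementary slackness (lambda_i * g_i(x) = 0 for all i): OK

Verdict: the first failing condition is primal_feasibility -> primal.

primal


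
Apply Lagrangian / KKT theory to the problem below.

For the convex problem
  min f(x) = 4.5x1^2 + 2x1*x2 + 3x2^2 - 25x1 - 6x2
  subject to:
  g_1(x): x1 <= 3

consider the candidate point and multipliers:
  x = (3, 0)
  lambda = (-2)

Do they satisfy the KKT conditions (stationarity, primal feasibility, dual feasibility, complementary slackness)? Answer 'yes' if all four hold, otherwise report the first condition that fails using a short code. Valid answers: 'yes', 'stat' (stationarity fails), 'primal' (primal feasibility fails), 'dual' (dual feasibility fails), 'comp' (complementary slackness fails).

Gradient of f: grad f(x) = Q x + c = (2, 0)
Constraint values g_i(x) = a_i^T x - b_i:
  g_1((3, 0)) = 0
Stationarity residual: grad f(x) + sum_i lambda_i a_i = (0, 0)
  -> stationarity OK
Primal feasibility (all g_i <= 0): OK
Dual feasibility (all lambda_i >= 0): FAILS
Complementary slackness (lambda_i * g_i(x) = 0 for all i): OK

Verdict: the first failing condition is dual_feasibility -> dual.

dual


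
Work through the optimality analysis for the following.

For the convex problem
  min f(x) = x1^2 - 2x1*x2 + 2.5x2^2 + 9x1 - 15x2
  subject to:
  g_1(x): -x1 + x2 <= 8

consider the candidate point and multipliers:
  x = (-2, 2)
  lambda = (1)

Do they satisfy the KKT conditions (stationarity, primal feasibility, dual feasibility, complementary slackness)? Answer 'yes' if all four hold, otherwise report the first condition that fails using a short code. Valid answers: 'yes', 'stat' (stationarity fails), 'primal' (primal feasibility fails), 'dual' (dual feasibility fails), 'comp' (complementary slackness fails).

Gradient of f: grad f(x) = Q x + c = (1, -1)
Constraint values g_i(x) = a_i^T x - b_i:
  g_1((-2, 2)) = -4
Stationarity residual: grad f(x) + sum_i lambda_i a_i = (0, 0)
  -> stationarity OK
Primal feasibility (all g_i <= 0): OK
Dual feasibility (all lambda_i >= 0): OK
Complementary slackness (lambda_i * g_i(x) = 0 for all i): FAILS

Verdict: the first failing condition is complementary_slackness -> comp.

comp


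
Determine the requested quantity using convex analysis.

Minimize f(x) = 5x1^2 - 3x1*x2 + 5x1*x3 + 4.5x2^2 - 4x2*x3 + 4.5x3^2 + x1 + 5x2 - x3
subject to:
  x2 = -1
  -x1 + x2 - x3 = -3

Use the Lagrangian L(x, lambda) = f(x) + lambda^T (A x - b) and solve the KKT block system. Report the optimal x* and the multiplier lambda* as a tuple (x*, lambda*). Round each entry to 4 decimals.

Form the Lagrangian:
  L(x, lambda) = (1/2) x^T Q x + c^T x + lambda^T (A x - b)
Stationarity (grad_x L = 0): Q x + c + A^T lambda = 0.
Primal feasibility: A x = b.

This gives the KKT block system:
  [ Q   A^T ] [ x     ]   [-c ]
  [ A    0  ] [ lambda ] = [ b ]

Solving the linear system:
  x*      = (0.7778, -1, 1.2222)
  lambda* = (-6.6667, 17.8889)
  f(x*)   = 20.7778

x* = (0.7778, -1, 1.2222), lambda* = (-6.6667, 17.8889)


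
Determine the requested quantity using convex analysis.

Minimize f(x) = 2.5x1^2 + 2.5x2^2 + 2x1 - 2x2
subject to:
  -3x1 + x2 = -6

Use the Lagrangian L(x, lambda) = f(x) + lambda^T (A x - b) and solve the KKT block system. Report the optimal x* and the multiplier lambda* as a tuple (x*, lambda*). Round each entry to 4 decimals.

Form the Lagrangian:
  L(x, lambda) = (1/2) x^T Q x + c^T x + lambda^T (A x - b)
Stationarity (grad_x L = 0): Q x + c + A^T lambda = 0.
Primal feasibility: A x = b.

This gives the KKT block system:
  [ Q   A^T ] [ x     ]   [-c ]
  [ A    0  ] [ lambda ] = [ b ]

Solving the linear system:
  x*      = (1.88, -0.36)
  lambda* = (3.8)
  f(x*)   = 13.64

x* = (1.88, -0.36), lambda* = (3.8)


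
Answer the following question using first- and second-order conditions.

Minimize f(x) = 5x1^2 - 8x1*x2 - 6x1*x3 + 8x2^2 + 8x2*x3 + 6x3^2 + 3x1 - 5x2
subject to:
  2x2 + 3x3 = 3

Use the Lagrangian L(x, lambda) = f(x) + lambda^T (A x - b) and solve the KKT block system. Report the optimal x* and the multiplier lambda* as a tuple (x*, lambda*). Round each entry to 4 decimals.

Form the Lagrangian:
  L(x, lambda) = (1/2) x^T Q x + c^T x + lambda^T (A x - b)
Stationarity (grad_x L = 0): Q x + c + A^T lambda = 0.
Primal feasibility: A x = b.

This gives the KKT block system:
  [ Q   A^T ] [ x     ]   [-c ]
  [ A    0  ] [ lambda ] = [ b ]

Solving the linear system:
  x*      = (0.5735, 0.6838, 0.5441)
  lambda* = (-2.8529)
  f(x*)   = 3.4301

x* = (0.5735, 0.6838, 0.5441), lambda* = (-2.8529)


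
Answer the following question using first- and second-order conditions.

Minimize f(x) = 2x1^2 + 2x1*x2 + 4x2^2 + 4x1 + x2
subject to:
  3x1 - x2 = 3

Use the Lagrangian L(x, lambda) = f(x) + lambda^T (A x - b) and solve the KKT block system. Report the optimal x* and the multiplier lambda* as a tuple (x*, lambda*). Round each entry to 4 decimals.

Form the Lagrangian:
  L(x, lambda) = (1/2) x^T Q x + c^T x + lambda^T (A x - b)
Stationarity (grad_x L = 0): Q x + c + A^T lambda = 0.
Primal feasibility: A x = b.

This gives the KKT block system:
  [ Q   A^T ] [ x     ]   [-c ]
  [ A    0  ] [ lambda ] = [ b ]

Solving the linear system:
  x*      = (0.8068, -0.5795)
  lambda* = (-2.0227)
  f(x*)   = 4.358

x* = (0.8068, -0.5795), lambda* = (-2.0227)


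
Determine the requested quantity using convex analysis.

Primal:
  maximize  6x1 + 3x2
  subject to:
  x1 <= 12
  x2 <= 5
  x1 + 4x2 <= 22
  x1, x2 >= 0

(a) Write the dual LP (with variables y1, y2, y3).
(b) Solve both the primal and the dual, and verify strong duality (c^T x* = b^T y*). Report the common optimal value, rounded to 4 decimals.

The standard primal-dual pair for 'max c^T x s.t. A x <= b, x >= 0' is:
  Dual:  min b^T y  s.t.  A^T y >= c,  y >= 0.

So the dual LP is:
  minimize  12y1 + 5y2 + 22y3
  subject to:
    y1 + y3 >= 6
    y2 + 4y3 >= 3
    y1, y2, y3 >= 0

Solving the primal: x* = (12, 2.5).
  primal value c^T x* = 79.5.
Solving the dual: y* = (5.25, 0, 0.75).
  dual value b^T y* = 79.5.
Strong duality: c^T x* = b^T y*. Confirmed.

79.5


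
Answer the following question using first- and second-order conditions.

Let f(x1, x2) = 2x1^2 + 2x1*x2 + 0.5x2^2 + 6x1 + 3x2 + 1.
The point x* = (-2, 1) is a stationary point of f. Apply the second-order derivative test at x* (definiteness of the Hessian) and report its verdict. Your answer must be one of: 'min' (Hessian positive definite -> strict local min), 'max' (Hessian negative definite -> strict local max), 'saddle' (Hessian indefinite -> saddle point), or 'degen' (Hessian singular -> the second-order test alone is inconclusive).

Compute the Hessian H = grad^2 f:
  H = [[4, 2], [2, 1]]
Verify stationarity: grad f(x*) = H x* + g = (0, 0).
Eigenvalues of H: 0, 5.
H has a zero eigenvalue (singular; positive semidefinite but not definite), so H is neither positive definite, negative definite, nor indefinite. The second-order test alone is inconclusive -> degen.
(Indeed, f is constant along the null direction of H through x*, so x* is not a strict local extremum.)

degen


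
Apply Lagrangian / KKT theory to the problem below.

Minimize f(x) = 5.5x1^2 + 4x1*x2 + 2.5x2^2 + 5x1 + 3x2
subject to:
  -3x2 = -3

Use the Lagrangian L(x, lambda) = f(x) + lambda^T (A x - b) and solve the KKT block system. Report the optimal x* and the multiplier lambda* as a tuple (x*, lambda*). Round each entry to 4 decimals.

Form the Lagrangian:
  L(x, lambda) = (1/2) x^T Q x + c^T x + lambda^T (A x - b)
Stationarity (grad_x L = 0): Q x + c + A^T lambda = 0.
Primal feasibility: A x = b.

This gives the KKT block system:
  [ Q   A^T ] [ x     ]   [-c ]
  [ A    0  ] [ lambda ] = [ b ]

Solving the linear system:
  x*      = (-0.8182, 1)
  lambda* = (1.5758)
  f(x*)   = 1.8182

x* = (-0.8182, 1), lambda* = (1.5758)


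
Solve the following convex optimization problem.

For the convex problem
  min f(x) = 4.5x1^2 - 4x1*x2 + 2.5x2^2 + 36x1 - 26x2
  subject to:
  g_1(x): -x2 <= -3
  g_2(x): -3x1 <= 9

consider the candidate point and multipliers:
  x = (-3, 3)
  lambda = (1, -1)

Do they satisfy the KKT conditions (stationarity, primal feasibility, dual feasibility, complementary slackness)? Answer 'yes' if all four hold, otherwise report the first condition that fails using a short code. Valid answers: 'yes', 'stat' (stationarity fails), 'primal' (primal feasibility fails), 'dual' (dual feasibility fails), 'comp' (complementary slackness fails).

Gradient of f: grad f(x) = Q x + c = (-3, 1)
Constraint values g_i(x) = a_i^T x - b_i:
  g_1((-3, 3)) = 0
  g_2((-3, 3)) = 0
Stationarity residual: grad f(x) + sum_i lambda_i a_i = (0, 0)
  -> stationarity OK
Primal feasibility (all g_i <= 0): OK
Dual feasibility (all lambda_i >= 0): FAILS
Complementary slackness (lambda_i * g_i(x) = 0 for all i): OK

Verdict: the first failing condition is dual_feasibility -> dual.

dual


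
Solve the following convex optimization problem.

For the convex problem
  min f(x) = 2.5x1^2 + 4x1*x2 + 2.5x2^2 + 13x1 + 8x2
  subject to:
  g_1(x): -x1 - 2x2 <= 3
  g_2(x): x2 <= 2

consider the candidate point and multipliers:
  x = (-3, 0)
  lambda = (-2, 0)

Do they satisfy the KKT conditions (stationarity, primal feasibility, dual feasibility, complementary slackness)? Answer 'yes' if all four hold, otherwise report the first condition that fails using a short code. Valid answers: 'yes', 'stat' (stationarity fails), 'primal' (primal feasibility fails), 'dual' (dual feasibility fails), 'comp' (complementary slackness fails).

Gradient of f: grad f(x) = Q x + c = (-2, -4)
Constraint values g_i(x) = a_i^T x - b_i:
  g_1((-3, 0)) = 0
  g_2((-3, 0)) = -2
Stationarity residual: grad f(x) + sum_i lambda_i a_i = (0, 0)
  -> stationarity OK
Primal feasibility (all g_i <= 0): OK
Dual feasibility (all lambda_i >= 0): FAILS
Complementary slackness (lambda_i * g_i(x) = 0 for all i): OK

Verdict: the first failing condition is dual_feasibility -> dual.

dual


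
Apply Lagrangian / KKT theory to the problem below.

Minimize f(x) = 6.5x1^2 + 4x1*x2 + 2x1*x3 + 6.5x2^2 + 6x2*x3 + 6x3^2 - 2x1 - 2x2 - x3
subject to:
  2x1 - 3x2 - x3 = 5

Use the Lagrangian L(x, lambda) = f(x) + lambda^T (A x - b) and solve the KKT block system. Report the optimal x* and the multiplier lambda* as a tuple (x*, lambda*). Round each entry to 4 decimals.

Form the Lagrangian:
  L(x, lambda) = (1/2) x^T Q x + c^T x + lambda^T (A x - b)
Stationarity (grad_x L = 0): Q x + c + A^T lambda = 0.
Primal feasibility: A x = b.

This gives the KKT block system:
  [ Q   A^T ] [ x     ]   [-c ]
  [ A    0  ] [ lambda ] = [ b ]

Solving the linear system:
  x*      = (1.0035, -1.0445, 0.1405)
  lambda* = (-3.574)
  f(x*)   = 8.9057

x* = (1.0035, -1.0445, 0.1405), lambda* = (-3.574)


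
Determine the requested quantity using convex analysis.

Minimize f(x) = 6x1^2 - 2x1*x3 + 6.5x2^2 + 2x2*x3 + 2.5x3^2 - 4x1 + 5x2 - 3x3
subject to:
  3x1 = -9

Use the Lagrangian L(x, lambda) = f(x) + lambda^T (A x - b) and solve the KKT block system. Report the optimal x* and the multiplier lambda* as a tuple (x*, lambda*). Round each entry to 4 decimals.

Form the Lagrangian:
  L(x, lambda) = (1/2) x^T Q x + c^T x + lambda^T (A x - b)
Stationarity (grad_x L = 0): Q x + c + A^T lambda = 0.
Primal feasibility: A x = b.

This gives the KKT block system:
  [ Q   A^T ] [ x     ]   [-c ]
  [ A    0  ] [ lambda ] = [ b ]

Solving the linear system:
  x*      = (-3, -0.3115, -0.4754)
  lambda* = (13.0164)
  f(x*)   = 64.5082

x* = (-3, -0.3115, -0.4754), lambda* = (13.0164)


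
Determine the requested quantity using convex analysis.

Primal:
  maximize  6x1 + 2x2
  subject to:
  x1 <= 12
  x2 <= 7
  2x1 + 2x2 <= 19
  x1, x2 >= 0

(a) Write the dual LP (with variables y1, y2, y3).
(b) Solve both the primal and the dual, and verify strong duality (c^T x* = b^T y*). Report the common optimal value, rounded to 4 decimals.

The standard primal-dual pair for 'max c^T x s.t. A x <= b, x >= 0' is:
  Dual:  min b^T y  s.t.  A^T y >= c,  y >= 0.

So the dual LP is:
  minimize  12y1 + 7y2 + 19y3
  subject to:
    y1 + 2y3 >= 6
    y2 + 2y3 >= 2
    y1, y2, y3 >= 0

Solving the primal: x* = (9.5, 0).
  primal value c^T x* = 57.
Solving the dual: y* = (0, 0, 3).
  dual value b^T y* = 57.
Strong duality: c^T x* = b^T y*. Confirmed.

57


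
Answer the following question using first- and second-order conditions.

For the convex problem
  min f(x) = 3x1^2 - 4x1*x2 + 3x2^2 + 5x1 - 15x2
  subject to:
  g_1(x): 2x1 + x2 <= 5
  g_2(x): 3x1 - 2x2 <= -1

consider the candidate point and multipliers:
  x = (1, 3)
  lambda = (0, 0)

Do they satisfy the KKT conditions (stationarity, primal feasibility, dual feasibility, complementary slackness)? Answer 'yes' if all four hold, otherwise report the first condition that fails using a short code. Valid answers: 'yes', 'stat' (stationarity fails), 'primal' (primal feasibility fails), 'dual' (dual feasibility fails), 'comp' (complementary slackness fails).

Gradient of f: grad f(x) = Q x + c = (-1, -1)
Constraint values g_i(x) = a_i^T x - b_i:
  g_1((1, 3)) = 0
  g_2((1, 3)) = -2
Stationarity residual: grad f(x) + sum_i lambda_i a_i = (-1, -1)
  -> stationarity FAILS
Primal feasibility (all g_i <= 0): OK
Dual feasibility (all lambda_i >= 0): OK
Complementary slackness (lambda_i * g_i(x) = 0 for all i): OK

Verdict: the first failing condition is stationarity -> stat.

stat


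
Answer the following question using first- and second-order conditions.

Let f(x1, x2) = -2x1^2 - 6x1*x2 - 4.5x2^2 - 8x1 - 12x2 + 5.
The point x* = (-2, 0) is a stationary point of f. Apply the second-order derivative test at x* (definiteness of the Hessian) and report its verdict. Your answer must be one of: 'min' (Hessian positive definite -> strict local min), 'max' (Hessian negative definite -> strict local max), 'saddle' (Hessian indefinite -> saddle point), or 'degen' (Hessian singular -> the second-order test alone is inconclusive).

Compute the Hessian H = grad^2 f:
  H = [[-4, -6], [-6, -9]]
Verify stationarity: grad f(x*) = H x* + g = (0, 0).
Eigenvalues of H: -13, 0.
H has a zero eigenvalue (singular; negative semidefinite but not definite), so H is neither positive definite, negative definite, nor indefinite. The second-order test alone is inconclusive -> degen.
(Indeed, f is constant along the null direction of H through x*, so x* is not a strict local extremum.)

degen


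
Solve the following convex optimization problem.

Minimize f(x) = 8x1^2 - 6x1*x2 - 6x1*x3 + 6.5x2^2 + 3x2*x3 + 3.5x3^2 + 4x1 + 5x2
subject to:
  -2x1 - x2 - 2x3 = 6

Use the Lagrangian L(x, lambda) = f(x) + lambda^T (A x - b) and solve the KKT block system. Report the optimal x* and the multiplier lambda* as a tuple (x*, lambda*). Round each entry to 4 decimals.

Form the Lagrangian:
  L(x, lambda) = (1/2) x^T Q x + c^T x + lambda^T (A x - b)
Stationarity (grad_x L = 0): Q x + c + A^T lambda = 0.
Primal feasibility: A x = b.

This gives the KKT block system:
  [ Q   A^T ] [ x     ]   [-c ]
  [ A    0  ] [ lambda ] = [ b ]

Solving the linear system:
  x*      = (-1.2877, -0.8272, -1.2988)
  lambda* = (-1.9235)
  f(x*)   = 1.1272

x* = (-1.2877, -0.8272, -1.2988), lambda* = (-1.9235)


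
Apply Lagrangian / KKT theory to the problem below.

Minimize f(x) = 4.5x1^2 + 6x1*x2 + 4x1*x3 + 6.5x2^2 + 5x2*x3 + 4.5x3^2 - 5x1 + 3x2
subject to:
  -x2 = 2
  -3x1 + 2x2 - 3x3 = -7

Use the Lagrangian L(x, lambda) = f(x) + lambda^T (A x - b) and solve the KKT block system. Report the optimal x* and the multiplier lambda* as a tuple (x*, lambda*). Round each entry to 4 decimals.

Form the Lagrangian:
  L(x, lambda) = (1/2) x^T Q x + c^T x + lambda^T (A x - b)
Stationarity (grad_x L = 0): Q x + c + A^T lambda = 0.
Primal feasibility: A x = b.

This gives the KKT block system:
  [ Q   A^T ] [ x     ]   [-c ]
  [ A    0  ] [ lambda ] = [ b ]

Solving the linear system:
  x*      = (1.2, -2, -0.2)
  lambda* = (-21.4667, -2.3333)
  f(x*)   = 7.3

x* = (1.2, -2, -0.2), lambda* = (-21.4667, -2.3333)


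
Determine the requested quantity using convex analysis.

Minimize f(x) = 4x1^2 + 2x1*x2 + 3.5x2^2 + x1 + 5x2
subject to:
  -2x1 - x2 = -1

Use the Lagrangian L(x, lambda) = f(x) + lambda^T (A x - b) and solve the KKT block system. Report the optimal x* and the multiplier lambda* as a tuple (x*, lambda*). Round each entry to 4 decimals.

Form the Lagrangian:
  L(x, lambda) = (1/2) x^T Q x + c^T x + lambda^T (A x - b)
Stationarity (grad_x L = 0): Q x + c + A^T lambda = 0.
Primal feasibility: A x = b.

This gives the KKT block system:
  [ Q   A^T ] [ x     ]   [-c ]
  [ A    0  ] [ lambda ] = [ b ]

Solving the linear system:
  x*      = (0.75, -0.5)
  lambda* = (3)
  f(x*)   = 0.625

x* = (0.75, -0.5), lambda* = (3)


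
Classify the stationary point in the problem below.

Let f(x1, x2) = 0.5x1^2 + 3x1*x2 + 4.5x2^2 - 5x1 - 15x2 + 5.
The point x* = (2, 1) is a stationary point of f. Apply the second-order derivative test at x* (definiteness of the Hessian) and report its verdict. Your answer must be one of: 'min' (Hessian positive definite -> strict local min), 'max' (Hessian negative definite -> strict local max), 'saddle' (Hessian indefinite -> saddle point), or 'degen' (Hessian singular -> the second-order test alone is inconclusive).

Compute the Hessian H = grad^2 f:
  H = [[1, 3], [3, 9]]
Verify stationarity: grad f(x*) = H x* + g = (0, 0).
Eigenvalues of H: 0, 10.
H has a zero eigenvalue (singular; positive semidefinite but not definite), so H is neither positive definite, negative definite, nor indefinite. The second-order test alone is inconclusive -> degen.
(Indeed, f is constant along the null direction of H through x*, so x* is not a strict local extremum.)

degen


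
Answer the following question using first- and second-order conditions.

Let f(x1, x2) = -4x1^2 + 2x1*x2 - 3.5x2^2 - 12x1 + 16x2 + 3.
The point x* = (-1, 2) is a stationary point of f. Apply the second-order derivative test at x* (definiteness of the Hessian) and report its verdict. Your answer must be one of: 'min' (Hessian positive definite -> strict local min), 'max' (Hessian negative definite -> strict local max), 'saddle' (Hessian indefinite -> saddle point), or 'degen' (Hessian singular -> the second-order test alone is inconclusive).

Compute the Hessian H = grad^2 f:
  H = [[-8, 2], [2, -7]]
Verify stationarity: grad f(x*) = H x* + g = (0, 0).
Eigenvalues of H: -9.5616, -5.4384.
Both eigenvalues < 0, so H is negative definite -> x* is a strict local max.

max


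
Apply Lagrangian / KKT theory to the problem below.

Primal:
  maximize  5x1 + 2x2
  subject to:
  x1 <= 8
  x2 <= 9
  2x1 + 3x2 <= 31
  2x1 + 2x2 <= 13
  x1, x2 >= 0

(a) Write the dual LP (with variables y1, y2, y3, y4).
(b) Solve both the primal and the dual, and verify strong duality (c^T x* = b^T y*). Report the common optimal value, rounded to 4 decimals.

The standard primal-dual pair for 'max c^T x s.t. A x <= b, x >= 0' is:
  Dual:  min b^T y  s.t.  A^T y >= c,  y >= 0.

So the dual LP is:
  minimize  8y1 + 9y2 + 31y3 + 13y4
  subject to:
    y1 + 2y3 + 2y4 >= 5
    y2 + 3y3 + 2y4 >= 2
    y1, y2, y3, y4 >= 0

Solving the primal: x* = (6.5, 0).
  primal value c^T x* = 32.5.
Solving the dual: y* = (0, 0, 0, 2.5).
  dual value b^T y* = 32.5.
Strong duality: c^T x* = b^T y*. Confirmed.

32.5


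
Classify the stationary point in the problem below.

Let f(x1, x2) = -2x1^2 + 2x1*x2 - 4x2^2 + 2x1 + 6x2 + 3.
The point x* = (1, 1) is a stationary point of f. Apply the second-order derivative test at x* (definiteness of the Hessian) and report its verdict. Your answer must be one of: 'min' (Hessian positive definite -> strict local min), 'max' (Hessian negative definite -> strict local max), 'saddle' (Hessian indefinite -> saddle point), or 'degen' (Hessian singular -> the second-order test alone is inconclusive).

Compute the Hessian H = grad^2 f:
  H = [[-4, 2], [2, -8]]
Verify stationarity: grad f(x*) = H x* + g = (0, 0).
Eigenvalues of H: -8.8284, -3.1716.
Both eigenvalues < 0, so H is negative definite -> x* is a strict local max.

max


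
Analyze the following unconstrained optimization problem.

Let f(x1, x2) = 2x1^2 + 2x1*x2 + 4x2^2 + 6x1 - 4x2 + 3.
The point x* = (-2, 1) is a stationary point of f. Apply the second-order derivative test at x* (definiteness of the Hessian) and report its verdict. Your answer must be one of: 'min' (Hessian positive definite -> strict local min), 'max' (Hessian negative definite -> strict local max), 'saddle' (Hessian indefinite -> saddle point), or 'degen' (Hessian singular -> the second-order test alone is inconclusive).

Compute the Hessian H = grad^2 f:
  H = [[4, 2], [2, 8]]
Verify stationarity: grad f(x*) = H x* + g = (0, 0).
Eigenvalues of H: 3.1716, 8.8284.
Both eigenvalues > 0, so H is positive definite -> x* is a strict local min.

min


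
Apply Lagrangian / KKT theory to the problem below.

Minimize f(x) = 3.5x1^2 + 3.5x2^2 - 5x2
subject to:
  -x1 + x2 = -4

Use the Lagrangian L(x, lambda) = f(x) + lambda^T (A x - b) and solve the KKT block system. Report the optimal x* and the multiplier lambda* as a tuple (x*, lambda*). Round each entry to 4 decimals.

Form the Lagrangian:
  L(x, lambda) = (1/2) x^T Q x + c^T x + lambda^T (A x - b)
Stationarity (grad_x L = 0): Q x + c + A^T lambda = 0.
Primal feasibility: A x = b.

This gives the KKT block system:
  [ Q   A^T ] [ x     ]   [-c ]
  [ A    0  ] [ lambda ] = [ b ]

Solving the linear system:
  x*      = (2.3571, -1.6429)
  lambda* = (16.5)
  f(x*)   = 37.1071

x* = (2.3571, -1.6429), lambda* = (16.5)


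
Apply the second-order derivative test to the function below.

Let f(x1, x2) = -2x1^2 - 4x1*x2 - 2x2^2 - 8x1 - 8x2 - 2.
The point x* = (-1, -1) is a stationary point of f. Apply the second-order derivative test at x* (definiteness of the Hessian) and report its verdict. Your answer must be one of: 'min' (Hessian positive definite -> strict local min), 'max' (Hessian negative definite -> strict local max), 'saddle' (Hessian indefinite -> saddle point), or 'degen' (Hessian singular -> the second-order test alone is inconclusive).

Compute the Hessian H = grad^2 f:
  H = [[-4, -4], [-4, -4]]
Verify stationarity: grad f(x*) = H x* + g = (0, 0).
Eigenvalues of H: -8, 0.
H has a zero eigenvalue (singular; negative semidefinite but not definite), so H is neither positive definite, negative definite, nor indefinite. The second-order test alone is inconclusive -> degen.
(Indeed, f is constant along the null direction of H through x*, so x* is not a strict local extremum.)

degen


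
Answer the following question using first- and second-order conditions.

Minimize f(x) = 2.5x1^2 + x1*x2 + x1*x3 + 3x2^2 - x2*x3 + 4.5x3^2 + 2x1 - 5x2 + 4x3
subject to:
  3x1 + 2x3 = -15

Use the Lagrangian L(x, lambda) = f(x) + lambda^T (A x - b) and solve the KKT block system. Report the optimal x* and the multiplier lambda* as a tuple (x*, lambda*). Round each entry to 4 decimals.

Form the Lagrangian:
  L(x, lambda) = (1/2) x^T Q x + c^T x + lambda^T (A x - b)
Stationarity (grad_x L = 0): Q x + c + A^T lambda = 0.
Primal feasibility: A x = b.

This gives the KKT block system:
  [ Q   A^T ] [ x     ]   [-c ]
  [ A    0  ] [ lambda ] = [ b ]

Solving the linear system:
  x*      = (-4.1827, 1.3261, -1.2259)
  lambda* = (6.2711)
  f(x*)   = 37.0835

x* = (-4.1827, 1.3261, -1.2259), lambda* = (6.2711)


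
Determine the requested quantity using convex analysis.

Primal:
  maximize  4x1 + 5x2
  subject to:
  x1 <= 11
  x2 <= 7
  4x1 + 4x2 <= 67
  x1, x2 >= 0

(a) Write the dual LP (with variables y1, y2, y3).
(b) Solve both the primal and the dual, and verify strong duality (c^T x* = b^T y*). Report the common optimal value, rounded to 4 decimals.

The standard primal-dual pair for 'max c^T x s.t. A x <= b, x >= 0' is:
  Dual:  min b^T y  s.t.  A^T y >= c,  y >= 0.

So the dual LP is:
  minimize  11y1 + 7y2 + 67y3
  subject to:
    y1 + 4y3 >= 4
    y2 + 4y3 >= 5
    y1, y2, y3 >= 0

Solving the primal: x* = (9.75, 7).
  primal value c^T x* = 74.
Solving the dual: y* = (0, 1, 1).
  dual value b^T y* = 74.
Strong duality: c^T x* = b^T y*. Confirmed.

74
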